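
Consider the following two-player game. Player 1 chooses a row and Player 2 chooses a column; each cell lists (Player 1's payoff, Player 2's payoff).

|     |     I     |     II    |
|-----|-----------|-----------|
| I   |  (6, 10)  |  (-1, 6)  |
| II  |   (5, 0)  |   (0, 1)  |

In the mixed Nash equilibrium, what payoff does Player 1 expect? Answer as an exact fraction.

Player 2 mixes with probability q on I, chosen so Player 1 is indifferent: 6q + (-1)(1−q) = 5q + 0(1−q) gives q = 1/2.
Player 1's expected payoff (from either row, since indifferent) is 6·1/2 + (-1)·1/2 = 5/2.

5/2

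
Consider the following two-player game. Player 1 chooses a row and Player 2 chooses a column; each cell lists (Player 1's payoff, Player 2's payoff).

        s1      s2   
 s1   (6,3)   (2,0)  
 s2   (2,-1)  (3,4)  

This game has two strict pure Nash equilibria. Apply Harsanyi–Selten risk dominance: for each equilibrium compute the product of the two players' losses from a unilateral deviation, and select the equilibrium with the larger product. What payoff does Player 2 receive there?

At both s1: Player 1 loses 6 − 2 = 4 by deviating; Player 2 loses 3 − 0 = 3. Product = 4·3 = 12.
At both s2: Player 1 loses 3 − 2 = 1 by deviating; Player 2 loses 4 − (-1) = 5. Product = 1·5 = 5.
12 > 5, so both s1 is risk-dominant. Player 2's payoff there is 3.

3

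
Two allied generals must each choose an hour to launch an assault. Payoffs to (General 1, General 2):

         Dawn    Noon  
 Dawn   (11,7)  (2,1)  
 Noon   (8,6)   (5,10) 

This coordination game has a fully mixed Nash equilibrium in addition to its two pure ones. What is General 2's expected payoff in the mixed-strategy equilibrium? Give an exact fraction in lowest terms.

32/5

General 1 mixes with probability p on Dawn, chosen so General 2 is indifferent: 7p + 6(1−p) = 1p + 10(1−p) gives p = 2/5.
General 2's expected payoff is 7·2/5 + 6·3/5 = 32/5.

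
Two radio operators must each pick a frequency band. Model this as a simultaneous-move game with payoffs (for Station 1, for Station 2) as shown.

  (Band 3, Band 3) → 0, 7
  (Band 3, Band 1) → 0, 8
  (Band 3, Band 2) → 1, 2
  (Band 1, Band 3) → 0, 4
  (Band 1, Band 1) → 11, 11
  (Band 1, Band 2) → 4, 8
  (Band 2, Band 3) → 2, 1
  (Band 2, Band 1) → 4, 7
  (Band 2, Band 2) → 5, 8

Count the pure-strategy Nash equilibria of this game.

2

Both Band 1: Station 1 gets 11 (best alternative 4); Station 2 gets 11 (best alternative 8). Neither deviates — NE.
Both Band 2: Station 1 gets 5 (best alternative 4); Station 2 gets 8 (best alternative 7). Neither deviates — NE.
Both Band 3 is not a NE: Station 1 would switch to Band 2 (2 > 0).
No other cell survives both best-response checks, so there are 2 pure NE.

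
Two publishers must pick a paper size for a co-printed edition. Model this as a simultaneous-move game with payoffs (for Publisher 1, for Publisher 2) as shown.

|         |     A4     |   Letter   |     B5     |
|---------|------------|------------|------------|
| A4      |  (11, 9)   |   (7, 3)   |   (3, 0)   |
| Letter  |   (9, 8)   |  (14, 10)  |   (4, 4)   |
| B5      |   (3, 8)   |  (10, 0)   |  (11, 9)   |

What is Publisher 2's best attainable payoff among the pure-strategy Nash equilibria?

Both A4 is a pure NE (Publisher 1: 11 ≥ 9; Publisher 2: 9 ≥ 3). Publisher 2 gets 9.
Both Letter is a pure NE (Publisher 1: 14 ≥ 10; Publisher 2: 10 ≥ 8). Publisher 2 gets 10.
Both B5 is a pure NE (Publisher 1: 11 ≥ 4; Publisher 2: 9 ≥ 8). Publisher 2 gets 9.
Every other cell has a profitable deviation for at least one player. Highest of {9, 10, 9} is 10.

10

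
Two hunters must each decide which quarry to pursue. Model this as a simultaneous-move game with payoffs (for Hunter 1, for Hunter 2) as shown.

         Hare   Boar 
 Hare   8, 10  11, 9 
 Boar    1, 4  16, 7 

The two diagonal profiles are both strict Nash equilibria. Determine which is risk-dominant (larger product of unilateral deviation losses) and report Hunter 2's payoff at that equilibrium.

At both Hare: Hunter 1 loses 8 − 1 = 7 by deviating; Hunter 2 loses 10 − 9 = 1. Product = 7·1 = 7.
At both Boar: Hunter 1 loses 16 − 11 = 5 by deviating; Hunter 2 loses 7 − 4 = 3. Product = 5·3 = 15.
15 > 7, so both Boar is risk-dominant. Hunter 2's payoff there is 7.

7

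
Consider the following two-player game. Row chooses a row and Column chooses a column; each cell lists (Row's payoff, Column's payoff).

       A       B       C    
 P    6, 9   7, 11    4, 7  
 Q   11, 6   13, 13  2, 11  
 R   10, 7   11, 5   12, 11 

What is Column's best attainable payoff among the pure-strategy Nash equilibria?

13

(Q, B) is a pure NE (Row: 13 ≥ 11; Column: 13 ≥ 11). Column gets 13.
(R, C) is a pure NE (Row: 12 ≥ 4; Column: 11 ≥ 7). Column gets 11.
Every other cell has a profitable deviation for at least one player. Highest of {13, 11} is 13.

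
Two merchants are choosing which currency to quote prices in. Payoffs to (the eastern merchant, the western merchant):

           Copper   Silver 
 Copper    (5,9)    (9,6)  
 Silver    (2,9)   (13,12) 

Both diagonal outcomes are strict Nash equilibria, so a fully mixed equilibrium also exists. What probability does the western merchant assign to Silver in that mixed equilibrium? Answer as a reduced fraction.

The western merchant's mix q on Copper must make the eastern merchant indifferent between Copper and Silver.
The eastern merchant's payoff from Copper: 5q + 9(1−q). From Silver: 2q + 13(1−q).
Set equal: 3q = 4(1−q) → q = 4/7.
Probability on Silver is 1 − 4/7 = 3/7.

3/7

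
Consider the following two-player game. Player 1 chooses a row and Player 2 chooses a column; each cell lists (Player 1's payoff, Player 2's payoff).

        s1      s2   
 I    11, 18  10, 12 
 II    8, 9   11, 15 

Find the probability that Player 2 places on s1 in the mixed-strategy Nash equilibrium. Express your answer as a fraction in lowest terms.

Player 2's mix q on s1 must make Player 1 indifferent between I and II.
Player 1's payoff from I: 11q + 10(1−q). From II: 8q + 11(1−q).
Set equal: 3q = 1(1−q) → q = 1/4.

1/4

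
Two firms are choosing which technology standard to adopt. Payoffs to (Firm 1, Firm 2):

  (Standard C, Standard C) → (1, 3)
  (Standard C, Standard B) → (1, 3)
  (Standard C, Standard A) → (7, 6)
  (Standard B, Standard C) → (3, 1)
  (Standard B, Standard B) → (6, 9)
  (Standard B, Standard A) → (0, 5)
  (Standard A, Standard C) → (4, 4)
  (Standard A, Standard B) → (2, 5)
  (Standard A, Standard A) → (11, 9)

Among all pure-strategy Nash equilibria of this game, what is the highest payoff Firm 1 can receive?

11

Both Standard B is a pure NE (Firm 1: 6 ≥ 2; Firm 2: 9 ≥ 5). Firm 1 gets 6.
Both Standard A is a pure NE (Firm 1: 11 ≥ 7; Firm 2: 9 ≥ 5). Firm 1 gets 11.
Every other cell has a profitable deviation for at least one player. Highest of {6, 11} is 11.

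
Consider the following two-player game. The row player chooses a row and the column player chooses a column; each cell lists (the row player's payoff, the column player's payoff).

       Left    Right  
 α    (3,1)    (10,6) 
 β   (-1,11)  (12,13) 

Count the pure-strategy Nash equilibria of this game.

(β, Right): the row player gets 12 (best alternative 10); the column player gets 13 (best alternative 11). Neither deviates — NE.
(α, Left) is not a NE: the column player would switch to Right (6 > 1).
No other cell survives both best-response checks, so there is 1 pure NE.

1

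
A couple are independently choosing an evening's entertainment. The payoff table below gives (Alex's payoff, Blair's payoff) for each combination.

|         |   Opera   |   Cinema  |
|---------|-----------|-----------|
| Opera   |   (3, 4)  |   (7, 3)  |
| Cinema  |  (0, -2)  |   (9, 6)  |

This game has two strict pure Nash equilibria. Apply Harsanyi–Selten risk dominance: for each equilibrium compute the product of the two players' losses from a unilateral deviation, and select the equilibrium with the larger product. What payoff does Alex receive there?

At both Opera: Alex loses 3 − 0 = 3 by deviating; Blair loses 4 − 3 = 1. Product = 3·1 = 3.
At both Cinema: Alex loses 9 − 7 = 2 by deviating; Blair loses 6 − (-2) = 8. Product = 2·8 = 16.
16 > 3, so both Cinema is risk-dominant. Alex's payoff there is 9.

9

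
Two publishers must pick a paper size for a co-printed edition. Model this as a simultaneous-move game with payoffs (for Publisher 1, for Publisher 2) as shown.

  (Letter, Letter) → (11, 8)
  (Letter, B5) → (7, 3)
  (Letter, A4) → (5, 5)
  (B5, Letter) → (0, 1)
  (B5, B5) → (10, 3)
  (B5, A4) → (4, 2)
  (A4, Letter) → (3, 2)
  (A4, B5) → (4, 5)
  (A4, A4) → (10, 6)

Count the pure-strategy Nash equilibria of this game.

3

Both Letter: Publisher 1 gets 11 (best alternative 3); Publisher 2 gets 8 (best alternative 5). Neither deviates — NE.
Both B5: Publisher 1 gets 10 (best alternative 7); Publisher 2 gets 3 (best alternative 2). Neither deviates — NE.
Both A4: Publisher 1 gets 10 (best alternative 5); Publisher 2 gets 6 (best alternative 5). Neither deviates — NE.
(B5, A4) is not a NE: Publisher 1 would switch to A4 (10 > 4).
No other cell survives both best-response checks, so there are 3 pure NE.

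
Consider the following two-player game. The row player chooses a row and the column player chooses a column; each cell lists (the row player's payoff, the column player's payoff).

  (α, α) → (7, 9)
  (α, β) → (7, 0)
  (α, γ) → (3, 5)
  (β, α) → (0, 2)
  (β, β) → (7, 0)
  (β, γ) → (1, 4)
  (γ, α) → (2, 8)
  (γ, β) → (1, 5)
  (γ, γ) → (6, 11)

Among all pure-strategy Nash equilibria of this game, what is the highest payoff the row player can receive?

7

Both α is a pure NE (the row player: 7 ≥ 2; the column player: 9 ≥ 5). The row player gets 7.
Both γ is a pure NE (the row player: 6 ≥ 3; the column player: 11 ≥ 8). The row player gets 6.
Every other cell has a profitable deviation for at least one player. Highest of {7, 6} is 7.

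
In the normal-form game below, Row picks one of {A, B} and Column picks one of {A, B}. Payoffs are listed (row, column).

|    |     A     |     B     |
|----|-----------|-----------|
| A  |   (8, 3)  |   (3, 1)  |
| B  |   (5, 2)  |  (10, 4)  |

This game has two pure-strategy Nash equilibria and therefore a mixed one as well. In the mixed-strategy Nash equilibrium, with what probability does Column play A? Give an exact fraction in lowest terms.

Column's mix q on A must make Row indifferent between A and B.
Row's payoff from A: 8q + 3(1−q). From B: 5q + 10(1−q).
Set equal: 3q = 7(1−q) → q = 7/10.

7/10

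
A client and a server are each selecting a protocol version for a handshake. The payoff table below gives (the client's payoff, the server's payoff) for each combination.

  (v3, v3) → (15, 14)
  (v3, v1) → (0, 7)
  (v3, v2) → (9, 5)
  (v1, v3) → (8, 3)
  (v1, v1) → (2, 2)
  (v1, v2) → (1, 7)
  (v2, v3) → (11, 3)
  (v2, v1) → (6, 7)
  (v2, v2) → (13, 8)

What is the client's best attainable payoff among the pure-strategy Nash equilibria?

Both v3 is a pure NE (the client: 15 ≥ 11; the server: 14 ≥ 7). The client gets 15.
Both v2 is a pure NE (the client: 13 ≥ 9; the server: 8 ≥ 7). The client gets 13.
Every other cell has a profitable deviation for at least one player. Highest of {15, 13} is 15.

15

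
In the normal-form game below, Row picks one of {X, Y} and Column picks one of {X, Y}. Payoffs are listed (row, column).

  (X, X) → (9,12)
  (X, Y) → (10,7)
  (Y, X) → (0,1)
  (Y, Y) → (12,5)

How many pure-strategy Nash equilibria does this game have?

Both X: Row gets 9 (best alternative 0); Column gets 12 (best alternative 7). Neither deviates — NE.
Both Y: Row gets 12 (best alternative 10); Column gets 5 (best alternative 1). Neither deviates — NE.
(X, Y) is not a NE: Row would switch to Y (12 > 10).
No other cell survives both best-response checks, so there are 2 pure NE.

2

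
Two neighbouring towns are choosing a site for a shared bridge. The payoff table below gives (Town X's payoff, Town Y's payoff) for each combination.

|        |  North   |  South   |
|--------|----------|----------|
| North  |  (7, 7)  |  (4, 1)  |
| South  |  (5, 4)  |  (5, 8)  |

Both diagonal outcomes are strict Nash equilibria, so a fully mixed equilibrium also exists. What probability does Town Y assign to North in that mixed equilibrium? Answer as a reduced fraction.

1/3

Town Y's mix q on North must make Town X indifferent between North and South.
Town X's payoff from North: 7q + 4(1−q). From South: 5q + 5(1−q).
Set equal: 2q = 1(1−q) → q = 1/3.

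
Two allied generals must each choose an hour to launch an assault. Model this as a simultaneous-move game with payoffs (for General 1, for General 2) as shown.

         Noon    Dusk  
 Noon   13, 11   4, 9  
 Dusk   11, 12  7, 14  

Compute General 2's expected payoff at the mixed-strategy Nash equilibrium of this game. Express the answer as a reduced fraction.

General 1 mixes with probability p on Noon, chosen so General 2 is indifferent: 11p + 12(1−p) = 9p + 14(1−p) gives p = 1/2.
General 2's expected payoff is 11·1/2 + 12·1/2 = 23/2.

23/2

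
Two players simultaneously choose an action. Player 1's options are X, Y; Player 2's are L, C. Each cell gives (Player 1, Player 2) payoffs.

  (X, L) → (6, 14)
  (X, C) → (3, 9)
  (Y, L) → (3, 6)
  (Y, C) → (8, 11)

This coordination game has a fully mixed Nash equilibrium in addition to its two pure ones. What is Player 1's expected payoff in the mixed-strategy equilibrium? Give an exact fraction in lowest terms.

39/8

Player 2 mixes with probability q on L, chosen so Player 1 is indifferent: 6q + 3(1−q) = 3q + 8(1−q) gives q = 5/8.
Player 1's expected payoff (from either row, since indifferent) is 6·5/8 + 3·3/8 = 39/8.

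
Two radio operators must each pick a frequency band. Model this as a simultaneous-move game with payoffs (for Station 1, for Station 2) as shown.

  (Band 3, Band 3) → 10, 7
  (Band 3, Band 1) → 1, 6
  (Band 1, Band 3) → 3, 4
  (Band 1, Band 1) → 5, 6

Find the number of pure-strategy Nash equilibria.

2

Both Band 3: Station 1 gets 10 (best alternative 3); Station 2 gets 7 (best alternative 6). Neither deviates — NE.
Both Band 1: Station 1 gets 5 (best alternative 1); Station 2 gets 6 (best alternative 4). Neither deviates — NE.
(Band 3, Band 1) is not a NE: Station 1 would switch to Band 1 (5 > 1).
No other cell survives both best-response checks, so there are 2 pure NE.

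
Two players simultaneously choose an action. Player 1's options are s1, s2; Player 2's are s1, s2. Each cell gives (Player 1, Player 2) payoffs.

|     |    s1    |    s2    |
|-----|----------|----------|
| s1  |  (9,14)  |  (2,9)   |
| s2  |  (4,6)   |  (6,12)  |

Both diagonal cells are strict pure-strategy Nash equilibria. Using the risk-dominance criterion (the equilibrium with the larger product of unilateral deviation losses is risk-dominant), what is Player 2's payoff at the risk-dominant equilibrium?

14

At both s1: Player 1 loses 9 − 4 = 5 by deviating; Player 2 loses 14 − 9 = 5. Product = 5·5 = 25.
At both s2: Player 1 loses 6 − 2 = 4 by deviating; Player 2 loses 12 − 6 = 6. Product = 4·6 = 24.
25 > 24, so both s1 is risk-dominant. Player 2's payoff there is 14.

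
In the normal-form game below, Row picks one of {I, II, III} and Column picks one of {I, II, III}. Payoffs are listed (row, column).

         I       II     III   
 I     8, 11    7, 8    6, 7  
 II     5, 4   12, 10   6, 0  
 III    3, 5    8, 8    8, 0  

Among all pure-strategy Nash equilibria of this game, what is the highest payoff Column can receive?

Both I is a pure NE (Row: 8 ≥ 5; Column: 11 ≥ 8). Column gets 11.
Both II is a pure NE (Row: 12 ≥ 8; Column: 10 ≥ 4). Column gets 10.
Every other cell has a profitable deviation for at least one player. Highest of {11, 10} is 11.

11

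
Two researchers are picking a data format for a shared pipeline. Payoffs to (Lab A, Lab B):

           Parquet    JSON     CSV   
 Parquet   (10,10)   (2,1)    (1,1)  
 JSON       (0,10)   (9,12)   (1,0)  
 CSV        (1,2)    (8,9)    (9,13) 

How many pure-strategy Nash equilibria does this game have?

Both Parquet: Lab A gets 10 (best alternative 1); Lab B gets 10 (best alternative 1). Neither deviates — NE.
Both JSON: Lab A gets 9 (best alternative 8); Lab B gets 12 (best alternative 10). Neither deviates — NE.
Both CSV: Lab A gets 9 (best alternative 1); Lab B gets 13 (best alternative 9). Neither deviates — NE.
(JSON, Parquet) is not a NE: Lab A would switch to Parquet (10 > 0).
No other cell survives both best-response checks, so there are 3 pure NE.

3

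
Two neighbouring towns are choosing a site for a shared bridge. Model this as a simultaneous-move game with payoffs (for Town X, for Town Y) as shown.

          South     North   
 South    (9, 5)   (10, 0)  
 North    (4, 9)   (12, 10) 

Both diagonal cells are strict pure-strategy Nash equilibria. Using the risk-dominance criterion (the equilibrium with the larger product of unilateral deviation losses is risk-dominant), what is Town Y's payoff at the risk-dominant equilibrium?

5

At both South: Town X loses 9 − 4 = 5 by deviating; Town Y loses 5 − 0 = 5. Product = 5·5 = 25.
At both North: Town X loses 12 − 10 = 2 by deviating; Town Y loses 10 − 9 = 1. Product = 2·1 = 2.
25 > 2, so both South is risk-dominant. Town Y's payoff there is 5.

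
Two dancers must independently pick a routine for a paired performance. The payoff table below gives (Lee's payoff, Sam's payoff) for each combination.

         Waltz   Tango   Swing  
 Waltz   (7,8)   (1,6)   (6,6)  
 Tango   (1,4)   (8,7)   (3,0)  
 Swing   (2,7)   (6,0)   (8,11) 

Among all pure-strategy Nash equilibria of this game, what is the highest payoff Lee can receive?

8

Both Waltz is a pure NE (Lee: 7 ≥ 2; Sam: 8 ≥ 6). Lee gets 7.
Both Tango is a pure NE (Lee: 8 ≥ 6; Sam: 7 ≥ 4). Lee gets 8.
Both Swing is a pure NE (Lee: 8 ≥ 6; Sam: 11 ≥ 7). Lee gets 8.
Every other cell has a profitable deviation for at least one player. Highest of {7, 8, 8} is 8.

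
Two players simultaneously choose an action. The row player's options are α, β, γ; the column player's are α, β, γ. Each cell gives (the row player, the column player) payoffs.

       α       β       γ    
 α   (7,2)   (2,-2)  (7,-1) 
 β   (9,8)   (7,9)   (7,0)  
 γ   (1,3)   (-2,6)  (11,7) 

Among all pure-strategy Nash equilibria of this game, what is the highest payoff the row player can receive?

11

Both β is a pure NE (the row player: 7 ≥ 2; the column player: 9 ≥ 8). The row player gets 7.
Both γ is a pure NE (the row player: 11 ≥ 7; the column player: 7 ≥ 6). The row player gets 11.
Every other cell has a profitable deviation for at least one player. Highest of {7, 11} is 11.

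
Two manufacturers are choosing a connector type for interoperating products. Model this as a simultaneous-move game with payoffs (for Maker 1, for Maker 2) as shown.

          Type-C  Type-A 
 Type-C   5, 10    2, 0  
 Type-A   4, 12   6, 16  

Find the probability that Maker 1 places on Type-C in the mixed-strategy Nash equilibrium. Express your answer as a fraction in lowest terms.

Maker 1's mix p on Type-C must make Maker 2 indifferent between Type-C and Type-A.
Maker 2's payoff from Type-C: 10p + 12(1−p). From Type-A: 0p + 16(1−p).
Set equal: 10p = 4(1−p) → p = 4/14 = 2/7.

2/7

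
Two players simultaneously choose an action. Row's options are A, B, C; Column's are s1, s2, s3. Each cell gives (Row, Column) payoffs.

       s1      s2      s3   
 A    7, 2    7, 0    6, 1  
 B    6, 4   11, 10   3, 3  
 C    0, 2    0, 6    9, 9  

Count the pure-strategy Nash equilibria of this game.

(A, s1): Row gets 7 (best alternative 6); Column gets 2 (best alternative 1). Neither deviates — NE.
(B, s2): Row gets 11 (best alternative 7); Column gets 10 (best alternative 4). Neither deviates — NE.
(C, s3): Row gets 9 (best alternative 6); Column gets 9 (best alternative 6). Neither deviates — NE.
(B, s1) is not a NE: Row would switch to A (7 > 6).
No other cell survives both best-response checks, so there are 3 pure NE.

3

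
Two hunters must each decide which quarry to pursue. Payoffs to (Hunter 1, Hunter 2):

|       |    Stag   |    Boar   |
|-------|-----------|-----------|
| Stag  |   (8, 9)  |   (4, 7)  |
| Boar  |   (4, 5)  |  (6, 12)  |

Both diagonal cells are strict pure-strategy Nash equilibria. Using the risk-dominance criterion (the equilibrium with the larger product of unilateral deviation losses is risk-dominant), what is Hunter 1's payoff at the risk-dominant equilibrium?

At both Stag: Hunter 1 loses 8 − 4 = 4 by deviating; Hunter 2 loses 9 − 7 = 2. Product = 4·2 = 8.
At both Boar: Hunter 1 loses 6 − 4 = 2 by deviating; Hunter 2 loses 12 − 5 = 7. Product = 2·7 = 14.
14 > 8, so both Boar is risk-dominant. Hunter 1's payoff there is 6.

6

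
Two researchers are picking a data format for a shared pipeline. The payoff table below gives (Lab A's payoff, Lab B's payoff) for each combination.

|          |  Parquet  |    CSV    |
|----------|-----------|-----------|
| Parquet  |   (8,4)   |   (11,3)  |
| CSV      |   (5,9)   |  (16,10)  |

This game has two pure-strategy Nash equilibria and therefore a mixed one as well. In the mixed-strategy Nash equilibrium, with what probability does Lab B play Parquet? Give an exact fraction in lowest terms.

Lab B's mix q on Parquet must make Lab A indifferent between Parquet and CSV.
Lab A's payoff from Parquet: 8q + 11(1−q). From CSV: 5q + 16(1−q).
Set equal: 3q = 5(1−q) → q = 5/8.

5/8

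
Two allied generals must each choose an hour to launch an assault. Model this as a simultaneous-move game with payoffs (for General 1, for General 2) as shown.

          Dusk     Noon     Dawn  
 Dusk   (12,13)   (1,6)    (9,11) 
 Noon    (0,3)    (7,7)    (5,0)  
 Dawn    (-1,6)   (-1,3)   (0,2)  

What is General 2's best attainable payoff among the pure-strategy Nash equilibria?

13

Both Dusk is a pure NE (General 1: 12 ≥ 0; General 2: 13 ≥ 11). General 2 gets 13.
Both Noon is a pure NE (General 1: 7 ≥ 1; General 2: 7 ≥ 3). General 2 gets 7.
Every other cell has a profitable deviation for at least one player. Highest of {13, 7} is 13.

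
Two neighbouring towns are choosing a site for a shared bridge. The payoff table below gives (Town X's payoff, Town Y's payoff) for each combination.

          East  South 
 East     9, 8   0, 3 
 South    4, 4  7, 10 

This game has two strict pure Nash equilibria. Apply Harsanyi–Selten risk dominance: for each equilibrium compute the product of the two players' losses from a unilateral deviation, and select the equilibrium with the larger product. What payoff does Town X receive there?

7

At both East: Town X loses 9 − 4 = 5 by deviating; Town Y loses 8 − 3 = 5. Product = 5·5 = 25.
At both South: Town X loses 7 − 0 = 7 by deviating; Town Y loses 10 − 4 = 6. Product = 7·6 = 42.
42 > 25, so both South is risk-dominant. Town X's payoff there is 7.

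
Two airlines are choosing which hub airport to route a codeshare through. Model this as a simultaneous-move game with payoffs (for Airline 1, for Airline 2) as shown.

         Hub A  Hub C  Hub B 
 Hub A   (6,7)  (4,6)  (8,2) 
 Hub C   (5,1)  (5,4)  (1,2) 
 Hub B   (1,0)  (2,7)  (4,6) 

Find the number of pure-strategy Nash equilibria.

2

Both Hub A: Airline 1 gets 6 (best alternative 5); Airline 2 gets 7 (best alternative 6). Neither deviates — NE.
Both Hub C: Airline 1 gets 5 (best alternative 4); Airline 2 gets 4 (best alternative 2). Neither deviates — NE.
Both Hub B is not a NE: Airline 1 would switch to Hub A (8 > 4).
No other cell survives both best-response checks, so there are 2 pure NE.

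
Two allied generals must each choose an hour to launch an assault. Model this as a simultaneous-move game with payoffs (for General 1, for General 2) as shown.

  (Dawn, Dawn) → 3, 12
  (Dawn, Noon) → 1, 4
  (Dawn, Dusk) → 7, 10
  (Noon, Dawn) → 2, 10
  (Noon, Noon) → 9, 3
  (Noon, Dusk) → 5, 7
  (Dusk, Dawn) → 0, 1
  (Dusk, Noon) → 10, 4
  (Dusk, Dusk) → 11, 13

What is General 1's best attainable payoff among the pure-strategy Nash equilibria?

11

Both Dawn is a pure NE (General 1: 3 ≥ 2; General 2: 12 ≥ 10). General 1 gets 3.
Both Dusk is a pure NE (General 1: 11 ≥ 7; General 2: 13 ≥ 4). General 1 gets 11.
Every other cell has a profitable deviation for at least one player. Highest of {3, 11} is 11.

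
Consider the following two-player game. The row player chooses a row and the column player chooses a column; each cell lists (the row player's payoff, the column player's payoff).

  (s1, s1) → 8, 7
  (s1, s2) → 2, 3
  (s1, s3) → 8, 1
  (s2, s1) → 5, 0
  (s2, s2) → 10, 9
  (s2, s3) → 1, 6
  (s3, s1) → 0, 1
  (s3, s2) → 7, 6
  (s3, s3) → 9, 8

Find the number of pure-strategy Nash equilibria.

Both s1: the row player gets 8 (best alternative 5); the column player gets 7 (best alternative 3). Neither deviates — NE.
Both s2: the row player gets 10 (best alternative 7); the column player gets 9 (best alternative 6). Neither deviates — NE.
Both s3: the row player gets 9 (best alternative 8); the column player gets 8 (best alternative 6). Neither deviates — NE.
(s1, s3) is not a NE: the row player would switch to s3 (9 > 8).
No other cell survives both best-response checks, so there are 3 pure NE.

3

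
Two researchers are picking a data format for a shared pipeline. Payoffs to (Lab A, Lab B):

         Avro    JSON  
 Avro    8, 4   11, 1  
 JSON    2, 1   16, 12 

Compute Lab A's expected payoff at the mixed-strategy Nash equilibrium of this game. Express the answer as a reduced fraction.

Lab B mixes with probability q on Avro, chosen so Lab A is indifferent: 8q + 11(1−q) = 2q + 16(1−q) gives q = 5/11.
Lab A's expected payoff (from either row, since indifferent) is 8·5/11 + 11·6/11 = 106/11.

106/11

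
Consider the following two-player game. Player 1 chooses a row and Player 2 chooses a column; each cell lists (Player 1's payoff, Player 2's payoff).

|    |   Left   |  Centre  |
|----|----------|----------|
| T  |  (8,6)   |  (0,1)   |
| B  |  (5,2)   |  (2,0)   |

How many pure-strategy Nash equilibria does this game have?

(T, Left): Player 1 gets 8 (best alternative 5); Player 2 gets 6 (best alternative 1). Neither deviates — NE.
(B, Centre) is not a NE: Player 2 would switch to Left (2 > 0).
No other cell survives both best-response checks, so there is 1 pure NE.

1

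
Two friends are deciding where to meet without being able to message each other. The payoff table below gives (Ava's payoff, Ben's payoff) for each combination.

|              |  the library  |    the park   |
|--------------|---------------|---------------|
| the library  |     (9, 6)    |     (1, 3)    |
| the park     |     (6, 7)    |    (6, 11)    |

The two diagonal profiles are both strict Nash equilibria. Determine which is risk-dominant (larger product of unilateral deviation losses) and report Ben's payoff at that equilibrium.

At both the library: Ava loses 9 − 6 = 3 by deviating; Ben loses 6 − 3 = 3. Product = 3·3 = 9.
At both the park: Ava loses 6 − 1 = 5 by deviating; Ben loses 11 − 7 = 4. Product = 5·4 = 20.
20 > 9, so both the park is risk-dominant. Ben's payoff there is 11.

11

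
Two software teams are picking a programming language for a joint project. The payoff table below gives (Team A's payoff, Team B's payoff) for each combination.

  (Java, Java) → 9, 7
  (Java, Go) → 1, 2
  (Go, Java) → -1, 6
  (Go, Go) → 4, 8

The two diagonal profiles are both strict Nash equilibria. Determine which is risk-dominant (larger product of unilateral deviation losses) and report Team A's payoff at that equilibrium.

9

At both Java: Team A loses 9 − (-1) = 10 by deviating; Team B loses 7 − 2 = 5. Product = 10·5 = 50.
At both Go: Team A loses 4 − 1 = 3 by deviating; Team B loses 8 − 6 = 2. Product = 3·2 = 6.
50 > 6, so both Java is risk-dominant. Team A's payoff there is 9.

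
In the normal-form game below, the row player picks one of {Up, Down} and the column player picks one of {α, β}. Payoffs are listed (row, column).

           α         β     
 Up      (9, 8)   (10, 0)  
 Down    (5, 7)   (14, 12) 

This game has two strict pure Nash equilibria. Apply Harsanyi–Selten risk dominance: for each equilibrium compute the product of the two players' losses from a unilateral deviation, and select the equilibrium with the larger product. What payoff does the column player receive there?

At (Up, α): the row player loses 9 − 5 = 4 by deviating; the column player loses 8 − 0 = 8. Product = 4·8 = 32.
At (Down, β): the row player loses 14 − 10 = 4 by deviating; the column player loses 12 − 7 = 5. Product = 4·5 = 20.
32 > 20, so (Up, α) is risk-dominant. The column player's payoff there is 8.

8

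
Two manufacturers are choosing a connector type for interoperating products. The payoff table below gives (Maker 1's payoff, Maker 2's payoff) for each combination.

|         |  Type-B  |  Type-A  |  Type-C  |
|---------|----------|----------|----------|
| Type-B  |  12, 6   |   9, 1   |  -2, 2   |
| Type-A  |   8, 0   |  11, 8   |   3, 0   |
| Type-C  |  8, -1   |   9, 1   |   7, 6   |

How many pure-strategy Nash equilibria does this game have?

Both Type-B: Maker 1 gets 12 (best alternative 8); Maker 2 gets 6 (best alternative 2). Neither deviates — NE.
Both Type-A: Maker 1 gets 11 (best alternative 9); Maker 2 gets 8 (best alternative 0). Neither deviates — NE.
Both Type-C: Maker 1 gets 7 (best alternative 3); Maker 2 gets 6 (best alternative 1). Neither deviates — NE.
(Type-C, Type-B) is not a NE: Maker 1 would switch to Type-B (12 > 8).
No other cell survives both best-response checks, so there are 3 pure NE.

3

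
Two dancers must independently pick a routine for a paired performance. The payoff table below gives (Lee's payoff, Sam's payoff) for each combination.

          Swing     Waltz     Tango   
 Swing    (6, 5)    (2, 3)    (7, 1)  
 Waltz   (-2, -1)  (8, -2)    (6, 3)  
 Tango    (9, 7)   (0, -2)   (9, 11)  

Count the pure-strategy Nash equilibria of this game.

Both Tango: Lee gets 9 (best alternative 7); Sam gets 11 (best alternative 7). Neither deviates — NE.
Both Swing is not a NE: Lee would switch to Tango (9 > 6).
No other cell survives both best-response checks, so there is 1 pure NE.

1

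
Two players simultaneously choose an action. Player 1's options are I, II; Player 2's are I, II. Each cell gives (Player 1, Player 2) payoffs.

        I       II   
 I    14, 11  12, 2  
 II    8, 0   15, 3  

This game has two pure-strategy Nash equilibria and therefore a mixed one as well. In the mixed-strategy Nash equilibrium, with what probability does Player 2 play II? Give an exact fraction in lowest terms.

Player 2's mix q on I must make Player 1 indifferent between I and II.
Player 1's payoff from I: 14q + 12(1−q). From II: 8q + 15(1−q).
Set equal: 6q = 3(1−q) → q = 3/9 = 1/3.
Probability on II is 1 − 1/3 = 2/3.

2/3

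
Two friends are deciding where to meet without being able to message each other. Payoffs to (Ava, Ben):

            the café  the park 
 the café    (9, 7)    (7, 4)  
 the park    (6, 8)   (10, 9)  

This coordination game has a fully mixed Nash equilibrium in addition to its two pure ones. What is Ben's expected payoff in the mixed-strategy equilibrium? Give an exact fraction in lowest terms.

Ava mixes with probability p on the café, chosen so Ben is indifferent: 7p + 8(1−p) = 4p + 9(1−p) gives p = 1/4.
Ben's expected payoff is 7·1/4 + 8·3/4 = 31/4.

31/4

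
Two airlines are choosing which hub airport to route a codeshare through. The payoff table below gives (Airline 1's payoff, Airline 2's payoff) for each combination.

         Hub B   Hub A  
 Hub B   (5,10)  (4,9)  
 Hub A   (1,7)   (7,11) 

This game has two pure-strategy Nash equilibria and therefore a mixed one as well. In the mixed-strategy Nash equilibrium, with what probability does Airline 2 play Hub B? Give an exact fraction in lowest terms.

Airline 2's mix q on Hub B must make Airline 1 indifferent between Hub B and Hub A.
Airline 1's payoff from Hub B: 5q + 4(1−q). From Hub A: 1q + 7(1−q).
Set equal: 4q = 3(1−q) → q = 3/7.

3/7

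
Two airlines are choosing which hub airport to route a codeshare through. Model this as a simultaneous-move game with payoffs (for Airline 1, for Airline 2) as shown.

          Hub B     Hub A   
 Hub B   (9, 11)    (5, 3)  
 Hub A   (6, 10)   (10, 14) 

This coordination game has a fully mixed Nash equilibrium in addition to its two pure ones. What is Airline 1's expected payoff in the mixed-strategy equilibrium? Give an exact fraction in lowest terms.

Airline 2 mixes with probability q on Hub B, chosen so Airline 1 is indifferent: 9q + 5(1−q) = 6q + 10(1−q) gives q = 5/8.
Airline 1's expected payoff (from either row, since indifferent) is 9·5/8 + 5·3/8 = 15/2.

15/2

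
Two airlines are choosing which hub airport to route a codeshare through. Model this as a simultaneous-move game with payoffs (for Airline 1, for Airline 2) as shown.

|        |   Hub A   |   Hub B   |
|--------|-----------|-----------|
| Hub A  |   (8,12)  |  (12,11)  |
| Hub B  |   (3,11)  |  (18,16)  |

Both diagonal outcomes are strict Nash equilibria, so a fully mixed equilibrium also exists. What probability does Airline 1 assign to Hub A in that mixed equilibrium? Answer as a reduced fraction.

5/6

Airline 1's mix p on Hub A must make Airline 2 indifferent between Hub A and Hub B.
Airline 2's payoff from Hub A: 12p + 11(1−p). From Hub B: 11p + 16(1−p).
Set equal: 1p = 5(1−p) → p = 5/6.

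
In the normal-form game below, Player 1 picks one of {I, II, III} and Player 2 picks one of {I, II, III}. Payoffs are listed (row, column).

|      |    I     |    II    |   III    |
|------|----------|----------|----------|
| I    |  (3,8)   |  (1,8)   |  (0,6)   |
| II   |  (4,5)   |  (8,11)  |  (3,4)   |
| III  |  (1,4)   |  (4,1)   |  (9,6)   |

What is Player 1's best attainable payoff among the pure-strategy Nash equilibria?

9

Both II is a pure NE (Player 1: 8 ≥ 4; Player 2: 11 ≥ 5). Player 1 gets 8.
Both III is a pure NE (Player 1: 9 ≥ 3; Player 2: 6 ≥ 4). Player 1 gets 9.
Every other cell has a profitable deviation for at least one player. Highest of {8, 9} is 9.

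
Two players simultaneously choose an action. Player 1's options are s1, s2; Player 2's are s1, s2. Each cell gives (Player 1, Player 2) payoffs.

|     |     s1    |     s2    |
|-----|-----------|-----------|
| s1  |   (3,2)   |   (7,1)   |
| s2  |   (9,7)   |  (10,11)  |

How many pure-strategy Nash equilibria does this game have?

1

Both s2: Player 1 gets 10 (best alternative 7); Player 2 gets 11 (best alternative 7). Neither deviates — NE.
Both s1 is not a NE: Player 1 would switch to s2 (9 > 3).
No other cell survives both best-response checks, so there is 1 pure NE.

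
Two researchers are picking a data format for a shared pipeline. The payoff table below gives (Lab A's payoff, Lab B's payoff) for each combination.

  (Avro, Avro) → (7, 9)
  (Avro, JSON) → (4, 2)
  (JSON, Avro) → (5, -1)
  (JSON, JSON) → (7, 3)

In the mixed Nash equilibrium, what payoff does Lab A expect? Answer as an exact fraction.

Lab B mixes with probability q on Avro, chosen so Lab A is indifferent: 7q + 4(1−q) = 5q + 7(1−q) gives q = 3/5.
Lab A's expected payoff (from either row, since indifferent) is 7·3/5 + 4·2/5 = 29/5.

29/5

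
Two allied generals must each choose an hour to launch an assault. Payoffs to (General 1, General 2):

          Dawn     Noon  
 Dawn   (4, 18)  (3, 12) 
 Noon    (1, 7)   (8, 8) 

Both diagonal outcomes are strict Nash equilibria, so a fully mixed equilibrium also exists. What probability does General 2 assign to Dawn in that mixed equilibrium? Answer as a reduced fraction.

General 2's mix q on Dawn must make General 1 indifferent between Dawn and Noon.
General 1's payoff from Dawn: 4q + 3(1−q). From Noon: 1q + 8(1−q).
Set equal: 3q = 5(1−q) → q = 5/8.

5/8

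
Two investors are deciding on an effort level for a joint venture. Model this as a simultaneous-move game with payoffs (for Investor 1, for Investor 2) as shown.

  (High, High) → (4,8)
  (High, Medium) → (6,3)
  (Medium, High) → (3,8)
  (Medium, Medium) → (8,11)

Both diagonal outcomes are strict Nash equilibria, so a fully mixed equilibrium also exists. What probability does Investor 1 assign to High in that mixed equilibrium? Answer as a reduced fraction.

Investor 1's mix p on High must make Investor 2 indifferent between High and Medium.
Investor 2's payoff from High: 8p + 8(1−p). From Medium: 3p + 11(1−p).
Set equal: 5p = 3(1−p) → p = 3/8.

3/8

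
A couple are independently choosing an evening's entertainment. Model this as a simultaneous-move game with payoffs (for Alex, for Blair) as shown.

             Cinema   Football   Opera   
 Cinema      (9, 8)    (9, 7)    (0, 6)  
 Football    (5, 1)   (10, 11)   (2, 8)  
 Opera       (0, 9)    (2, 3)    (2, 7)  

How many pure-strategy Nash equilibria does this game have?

Both Cinema: Alex gets 9 (best alternative 5); Blair gets 8 (best alternative 7). Neither deviates — NE.
Both Football: Alex gets 10 (best alternative 9); Blair gets 11 (best alternative 8). Neither deviates — NE.
Both Opera is not a NE: Blair would switch to Cinema (9 > 7).
No other cell survives both best-response checks, so there are 2 pure NE.

2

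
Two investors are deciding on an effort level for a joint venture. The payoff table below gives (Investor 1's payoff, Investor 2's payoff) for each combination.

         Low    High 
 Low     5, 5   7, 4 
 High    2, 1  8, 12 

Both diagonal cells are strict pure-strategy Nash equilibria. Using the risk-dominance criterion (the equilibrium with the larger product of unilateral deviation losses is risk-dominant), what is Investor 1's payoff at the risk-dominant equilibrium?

At both Low: Investor 1 loses 5 − 2 = 3 by deviating; Investor 2 loses 5 − 4 = 1. Product = 3·1 = 3.
At both High: Investor 1 loses 8 − 7 = 1 by deviating; Investor 2 loses 12 − 1 = 11. Product = 1·11 = 11.
11 > 3, so both High is risk-dominant. Investor 1's payoff there is 8.

8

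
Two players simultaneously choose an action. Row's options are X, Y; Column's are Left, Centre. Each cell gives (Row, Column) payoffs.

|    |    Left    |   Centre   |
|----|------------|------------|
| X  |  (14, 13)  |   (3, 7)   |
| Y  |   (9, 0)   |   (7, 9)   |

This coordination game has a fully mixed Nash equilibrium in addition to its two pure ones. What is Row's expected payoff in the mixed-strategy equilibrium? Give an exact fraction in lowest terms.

71/9

Column mixes with probability q on Left, chosen so Row is indifferent: 14q + 3(1−q) = 9q + 7(1−q) gives q = 4/9.
Row's expected payoff (from either row, since indifferent) is 14·4/9 + 3·5/9 = 71/9.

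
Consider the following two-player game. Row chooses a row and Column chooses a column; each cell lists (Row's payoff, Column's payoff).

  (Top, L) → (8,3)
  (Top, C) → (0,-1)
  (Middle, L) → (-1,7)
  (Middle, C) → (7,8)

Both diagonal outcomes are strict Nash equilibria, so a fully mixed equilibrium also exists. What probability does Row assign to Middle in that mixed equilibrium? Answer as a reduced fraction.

4/5

Row's mix p on Top must make Column indifferent between L and C.
Column's payoff from L: 3p + 7(1−p). From C: (-1)p + 8(1−p).
Set equal: 4p = 1(1−p) → p = 1/5.
Probability on Middle is 1 − 1/5 = 4/5.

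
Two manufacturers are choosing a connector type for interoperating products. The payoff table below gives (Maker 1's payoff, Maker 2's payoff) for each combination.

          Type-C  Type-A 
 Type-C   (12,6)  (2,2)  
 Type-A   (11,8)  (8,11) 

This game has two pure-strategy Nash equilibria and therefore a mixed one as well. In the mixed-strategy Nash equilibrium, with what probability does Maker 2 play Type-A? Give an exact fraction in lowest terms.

1/7

Maker 2's mix q on Type-C must make Maker 1 indifferent between Type-C and Type-A.
Maker 1's payoff from Type-C: 12q + 2(1−q). From Type-A: 11q + 8(1−q).
Set equal: 1q = 6(1−q) → q = 6/7.
Probability on Type-A is 1 − 6/7 = 1/7.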